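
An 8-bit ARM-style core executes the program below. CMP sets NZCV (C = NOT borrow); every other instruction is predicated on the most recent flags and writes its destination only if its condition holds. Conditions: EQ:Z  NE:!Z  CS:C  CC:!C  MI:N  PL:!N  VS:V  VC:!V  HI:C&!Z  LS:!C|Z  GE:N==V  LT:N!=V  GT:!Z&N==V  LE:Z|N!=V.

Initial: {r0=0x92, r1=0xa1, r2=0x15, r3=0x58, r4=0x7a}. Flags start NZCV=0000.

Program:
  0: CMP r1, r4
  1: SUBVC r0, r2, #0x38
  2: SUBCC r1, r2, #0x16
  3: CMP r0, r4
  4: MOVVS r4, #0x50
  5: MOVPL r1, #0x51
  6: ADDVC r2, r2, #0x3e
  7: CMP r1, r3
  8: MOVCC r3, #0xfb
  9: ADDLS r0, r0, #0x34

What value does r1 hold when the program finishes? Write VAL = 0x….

0: ✓ CMP  NZCV=0011
1: · SUBVC
2: · SUBCC
3: ✓ CMP  NZCV=0011
4: ✓ MOVVS  r4←0x50
5: ✓ MOVPL  r1←0x51
6: · ADDVC
7: ✓ CMP  NZCV=1000
8: ✓ MOVCC  r3←0xfb
9: ✓ ADDLS  r0←0xc6

VAL = 0x51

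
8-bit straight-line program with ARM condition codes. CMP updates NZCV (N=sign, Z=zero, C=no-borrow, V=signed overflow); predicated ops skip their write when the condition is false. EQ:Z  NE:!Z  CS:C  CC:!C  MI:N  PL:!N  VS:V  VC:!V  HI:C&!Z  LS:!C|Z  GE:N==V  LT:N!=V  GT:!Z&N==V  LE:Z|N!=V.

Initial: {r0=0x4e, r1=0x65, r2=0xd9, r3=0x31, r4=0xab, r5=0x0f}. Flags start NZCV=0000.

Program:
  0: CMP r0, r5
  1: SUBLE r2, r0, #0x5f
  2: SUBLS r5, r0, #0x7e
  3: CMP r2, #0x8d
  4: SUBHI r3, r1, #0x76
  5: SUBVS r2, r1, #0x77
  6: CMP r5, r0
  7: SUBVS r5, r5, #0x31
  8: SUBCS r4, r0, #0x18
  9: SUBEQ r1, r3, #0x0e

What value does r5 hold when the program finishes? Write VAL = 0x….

VAL = 0x0f

[0] flags=0010 → (cmp)
[1] flags=0010 LE?F → skip
[2] flags=0010 LS?F → skip
[3] flags=0010 → (cmp)
[4] flags=0010 HI?T → r3=0xef
[5] flags=0010 VS?F → skip
[6] flags=1000 → (cmp)
[7] flags=1000 VS?F → skip
[8] flags=1000 CS?F → skip
[9] flags=1000 EQ?F → skip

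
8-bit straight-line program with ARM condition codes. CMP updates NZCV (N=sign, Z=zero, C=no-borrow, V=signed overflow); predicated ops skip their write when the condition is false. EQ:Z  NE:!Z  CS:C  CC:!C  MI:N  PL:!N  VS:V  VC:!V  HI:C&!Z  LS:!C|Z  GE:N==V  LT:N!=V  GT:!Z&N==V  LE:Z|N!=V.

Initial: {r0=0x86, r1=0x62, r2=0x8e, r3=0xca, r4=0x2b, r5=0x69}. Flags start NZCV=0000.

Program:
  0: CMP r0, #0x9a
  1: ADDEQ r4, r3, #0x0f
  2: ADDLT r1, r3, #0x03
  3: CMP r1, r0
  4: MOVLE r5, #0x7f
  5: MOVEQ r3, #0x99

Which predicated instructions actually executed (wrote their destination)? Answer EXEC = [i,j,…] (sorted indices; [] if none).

[0] flags=1000 → (cmp)
[1] flags=1000 EQ?F → skip
[2] flags=1000 LT?T → r1=0xcd
[3] flags=0010 → (cmp)
[4] flags=0010 LE?F → skip
[5] flags=0010 EQ?F → skip

EXEC = [2]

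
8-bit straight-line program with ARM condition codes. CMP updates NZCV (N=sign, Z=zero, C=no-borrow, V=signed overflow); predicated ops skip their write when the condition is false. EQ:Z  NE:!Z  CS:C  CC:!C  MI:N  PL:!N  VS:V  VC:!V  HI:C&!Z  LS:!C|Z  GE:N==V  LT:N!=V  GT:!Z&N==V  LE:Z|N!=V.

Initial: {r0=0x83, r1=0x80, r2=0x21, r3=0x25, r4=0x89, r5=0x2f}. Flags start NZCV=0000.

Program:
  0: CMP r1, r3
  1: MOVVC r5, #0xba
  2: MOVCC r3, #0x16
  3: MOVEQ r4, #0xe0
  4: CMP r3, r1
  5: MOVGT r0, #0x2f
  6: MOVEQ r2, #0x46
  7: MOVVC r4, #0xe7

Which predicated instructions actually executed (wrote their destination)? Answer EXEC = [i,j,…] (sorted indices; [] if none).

0: ✓ CMP  NZCV=0011
1: · MOVVC
2: · MOVCC
3: · MOVEQ
4: ✓ CMP  NZCV=1001
5: ✓ MOVGT  r0←0x2f
6: · MOVEQ
7: · MOVVC

EXEC = [5]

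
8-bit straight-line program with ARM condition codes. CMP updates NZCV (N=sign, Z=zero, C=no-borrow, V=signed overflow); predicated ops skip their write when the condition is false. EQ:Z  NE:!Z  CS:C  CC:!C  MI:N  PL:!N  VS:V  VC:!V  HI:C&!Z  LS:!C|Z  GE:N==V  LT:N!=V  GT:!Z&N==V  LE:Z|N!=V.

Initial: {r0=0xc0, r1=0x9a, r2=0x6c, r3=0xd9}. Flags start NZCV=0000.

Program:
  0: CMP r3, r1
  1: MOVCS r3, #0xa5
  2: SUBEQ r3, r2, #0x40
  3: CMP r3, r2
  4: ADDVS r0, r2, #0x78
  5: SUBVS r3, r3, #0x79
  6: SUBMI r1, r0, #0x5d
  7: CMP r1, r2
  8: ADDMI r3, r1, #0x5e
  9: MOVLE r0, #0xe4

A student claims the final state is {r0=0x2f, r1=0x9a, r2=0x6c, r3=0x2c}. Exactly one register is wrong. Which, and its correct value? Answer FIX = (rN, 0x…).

FIX = (r0, 0xe4)

0: ✓ CMP  NZCV=0010
1: ✓ MOVCS  r3←0xa5
2: · SUBEQ
3: ✓ CMP  NZCV=0011
4: ✓ ADDVS  r0←0xe4
5: ✓ SUBVS  r3←0x2c
6: · SUBMI
7: ✓ CMP  NZCV=0011
8: · ADDMI
9: ✓ MOVLE  r0←0xe4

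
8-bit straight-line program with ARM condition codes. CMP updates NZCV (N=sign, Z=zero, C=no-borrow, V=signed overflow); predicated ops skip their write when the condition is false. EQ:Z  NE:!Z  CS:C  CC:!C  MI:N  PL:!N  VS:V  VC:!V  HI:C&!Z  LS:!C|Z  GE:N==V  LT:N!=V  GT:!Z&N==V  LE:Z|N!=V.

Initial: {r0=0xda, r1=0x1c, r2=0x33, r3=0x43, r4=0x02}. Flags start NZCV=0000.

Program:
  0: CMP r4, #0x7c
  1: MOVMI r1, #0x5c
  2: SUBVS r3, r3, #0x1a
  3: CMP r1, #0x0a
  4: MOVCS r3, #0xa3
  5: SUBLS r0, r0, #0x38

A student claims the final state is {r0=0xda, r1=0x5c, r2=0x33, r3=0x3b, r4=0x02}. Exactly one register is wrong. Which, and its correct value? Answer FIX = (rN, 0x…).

FIX = (r3, 0xa3)

0: ✓ CMP  NZCV=1000
1: ✓ MOVMI  r1←0x5c
2: · SUBVS
3: ✓ CMP  NZCV=0010
4: ✓ MOVCS  r3←0xa3
5: · SUBLS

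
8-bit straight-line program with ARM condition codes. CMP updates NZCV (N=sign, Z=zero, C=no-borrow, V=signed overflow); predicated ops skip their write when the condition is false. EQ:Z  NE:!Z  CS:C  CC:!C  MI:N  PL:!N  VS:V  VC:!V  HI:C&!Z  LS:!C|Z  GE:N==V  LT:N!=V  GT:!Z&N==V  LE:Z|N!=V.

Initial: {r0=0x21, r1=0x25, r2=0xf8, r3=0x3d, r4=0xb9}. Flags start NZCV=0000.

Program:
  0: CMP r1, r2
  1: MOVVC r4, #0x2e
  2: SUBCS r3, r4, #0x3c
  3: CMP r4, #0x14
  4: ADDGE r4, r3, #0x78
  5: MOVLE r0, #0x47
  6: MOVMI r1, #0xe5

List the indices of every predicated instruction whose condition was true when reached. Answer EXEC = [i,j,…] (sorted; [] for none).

EXEC = [1,4]

[0] flags=0000 → (cmp)
[1] flags=0000 VC?T → r4=0x2e
[2] flags=0000 CS?F → skip
[3] flags=0010 → (cmp)
[4] flags=0010 GE?T → r4=0xb5
[5] flags=0010 LE?F → skip
[6] flags=0010 MI?F → skip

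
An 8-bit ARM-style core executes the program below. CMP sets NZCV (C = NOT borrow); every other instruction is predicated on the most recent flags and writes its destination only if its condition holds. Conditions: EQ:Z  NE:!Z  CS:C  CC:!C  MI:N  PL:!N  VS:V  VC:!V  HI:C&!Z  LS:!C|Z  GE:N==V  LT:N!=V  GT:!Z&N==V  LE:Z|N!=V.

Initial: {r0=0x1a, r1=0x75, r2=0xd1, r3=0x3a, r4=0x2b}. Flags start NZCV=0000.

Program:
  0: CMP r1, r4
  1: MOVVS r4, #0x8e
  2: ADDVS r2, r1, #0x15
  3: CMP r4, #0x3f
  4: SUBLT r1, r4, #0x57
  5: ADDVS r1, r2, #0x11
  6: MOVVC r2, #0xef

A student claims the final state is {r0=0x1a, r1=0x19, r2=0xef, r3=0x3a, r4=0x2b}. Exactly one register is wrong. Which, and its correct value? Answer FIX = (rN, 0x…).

[0] flags=0010 → (cmp)
[1] flags=0010 VS?F → skip
[2] flags=0010 VS?F → skip
[3] flags=1000 → (cmp)
[4] flags=1000 LT?T → r1=0xd4
[5] flags=1000 VS?F → skip
[6] flags=1000 VC?T → r2=0xef

FIX = (r1, 0xd4)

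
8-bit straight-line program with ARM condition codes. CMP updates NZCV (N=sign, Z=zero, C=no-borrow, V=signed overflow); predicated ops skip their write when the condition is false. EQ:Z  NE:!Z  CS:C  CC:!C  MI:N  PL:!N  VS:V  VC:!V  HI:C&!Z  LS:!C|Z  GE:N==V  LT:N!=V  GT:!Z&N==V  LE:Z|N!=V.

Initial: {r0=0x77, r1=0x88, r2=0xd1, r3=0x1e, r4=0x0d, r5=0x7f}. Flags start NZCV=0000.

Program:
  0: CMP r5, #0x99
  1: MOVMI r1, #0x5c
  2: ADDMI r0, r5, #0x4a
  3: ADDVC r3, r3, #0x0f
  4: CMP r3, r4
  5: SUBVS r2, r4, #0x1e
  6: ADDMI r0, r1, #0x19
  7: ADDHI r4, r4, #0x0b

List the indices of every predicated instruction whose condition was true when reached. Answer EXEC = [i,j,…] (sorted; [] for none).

EXEC = [1,2,7]

0: ✓ CMP  NZCV=1001
1: ✓ MOVMI  r1←0x5c
2: ✓ ADDMI  r0←0xc9
3: · ADDVC
4: ✓ CMP  NZCV=0010
5: · SUBVS
6: · ADDMI
7: ✓ ADDHI  r4←0x18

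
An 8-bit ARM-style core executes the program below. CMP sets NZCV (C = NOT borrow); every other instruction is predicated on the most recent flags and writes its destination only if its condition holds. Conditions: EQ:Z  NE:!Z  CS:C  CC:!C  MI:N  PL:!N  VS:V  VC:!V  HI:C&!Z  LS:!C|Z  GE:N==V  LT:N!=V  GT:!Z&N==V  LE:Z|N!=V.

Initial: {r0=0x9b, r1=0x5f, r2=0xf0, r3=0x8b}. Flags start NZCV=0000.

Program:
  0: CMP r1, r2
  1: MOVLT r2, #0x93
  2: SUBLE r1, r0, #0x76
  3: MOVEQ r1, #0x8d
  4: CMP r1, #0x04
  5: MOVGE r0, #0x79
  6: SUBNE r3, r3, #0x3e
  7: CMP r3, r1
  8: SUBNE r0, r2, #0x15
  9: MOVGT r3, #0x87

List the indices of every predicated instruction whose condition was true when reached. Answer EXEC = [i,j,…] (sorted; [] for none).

[0] flags=0000 → (cmp)
[1] flags=0000 LT?F → skip
[2] flags=0000 LE?F → skip
[3] flags=0000 EQ?F → skip
[4] flags=0010 → (cmp)
[5] flags=0010 GE?T → r0=0x79
[6] flags=0010 NE?T → r3=0x4d
[7] flags=1000 → (cmp)
[8] flags=1000 NE?T → r0=0xdb
[9] flags=1000 GT?F → skip

EXEC = [5,6,8]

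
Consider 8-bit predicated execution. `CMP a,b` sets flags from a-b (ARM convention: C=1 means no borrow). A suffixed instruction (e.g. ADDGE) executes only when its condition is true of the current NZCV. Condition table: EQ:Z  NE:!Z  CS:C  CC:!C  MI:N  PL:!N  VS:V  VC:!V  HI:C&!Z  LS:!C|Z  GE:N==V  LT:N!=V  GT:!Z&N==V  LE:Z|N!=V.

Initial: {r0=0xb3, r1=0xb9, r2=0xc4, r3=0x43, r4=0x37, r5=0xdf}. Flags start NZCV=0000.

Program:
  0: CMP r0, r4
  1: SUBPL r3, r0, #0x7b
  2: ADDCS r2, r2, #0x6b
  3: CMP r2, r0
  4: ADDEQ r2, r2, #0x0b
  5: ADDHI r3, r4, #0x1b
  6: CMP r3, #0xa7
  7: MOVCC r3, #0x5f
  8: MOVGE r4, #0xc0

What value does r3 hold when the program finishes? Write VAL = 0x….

0: ✓ CMP  NZCV=0011
1: ✓ SUBPL  r3←0x38
2: ✓ ADDCS  r2←0x2f
3: ✓ CMP  NZCV=0000
4: · ADDEQ
5: · ADDHI
6: ✓ CMP  NZCV=1001
7: ✓ MOVCC  r3←0x5f
8: ✓ MOVGE  r4←0xc0

VAL = 0x5f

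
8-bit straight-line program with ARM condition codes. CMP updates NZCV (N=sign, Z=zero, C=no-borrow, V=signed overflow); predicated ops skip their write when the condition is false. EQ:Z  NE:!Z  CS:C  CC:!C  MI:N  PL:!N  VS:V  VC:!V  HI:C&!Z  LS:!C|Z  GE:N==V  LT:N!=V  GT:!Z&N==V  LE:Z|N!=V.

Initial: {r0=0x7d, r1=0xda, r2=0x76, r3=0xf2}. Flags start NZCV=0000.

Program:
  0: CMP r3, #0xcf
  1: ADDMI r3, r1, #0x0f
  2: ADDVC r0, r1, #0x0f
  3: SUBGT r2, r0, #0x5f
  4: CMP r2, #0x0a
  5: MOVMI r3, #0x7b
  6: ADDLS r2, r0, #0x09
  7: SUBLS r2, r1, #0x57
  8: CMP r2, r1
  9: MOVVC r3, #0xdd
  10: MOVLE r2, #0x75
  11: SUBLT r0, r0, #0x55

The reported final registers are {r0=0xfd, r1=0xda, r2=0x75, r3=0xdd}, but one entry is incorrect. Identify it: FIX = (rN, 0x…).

FIX = (r0, 0x94)

[0] flags=0010 → (cmp)
[1] flags=0010 MI?F → skip
[2] flags=0010 VC?T → r0=0xe9
[3] flags=0010 GT?T → r2=0x8a
[4] flags=1010 → (cmp)
[5] flags=1010 MI?T → r3=0x7b
[6] flags=1010 LS?F → skip
[7] flags=1010 LS?F → skip
[8] flags=1000 → (cmp)
[9] flags=1000 VC?T → r3=0xdd
[10] flags=1000 LE?T → r2=0x75
[11] flags=1000 LT?T → r0=0x94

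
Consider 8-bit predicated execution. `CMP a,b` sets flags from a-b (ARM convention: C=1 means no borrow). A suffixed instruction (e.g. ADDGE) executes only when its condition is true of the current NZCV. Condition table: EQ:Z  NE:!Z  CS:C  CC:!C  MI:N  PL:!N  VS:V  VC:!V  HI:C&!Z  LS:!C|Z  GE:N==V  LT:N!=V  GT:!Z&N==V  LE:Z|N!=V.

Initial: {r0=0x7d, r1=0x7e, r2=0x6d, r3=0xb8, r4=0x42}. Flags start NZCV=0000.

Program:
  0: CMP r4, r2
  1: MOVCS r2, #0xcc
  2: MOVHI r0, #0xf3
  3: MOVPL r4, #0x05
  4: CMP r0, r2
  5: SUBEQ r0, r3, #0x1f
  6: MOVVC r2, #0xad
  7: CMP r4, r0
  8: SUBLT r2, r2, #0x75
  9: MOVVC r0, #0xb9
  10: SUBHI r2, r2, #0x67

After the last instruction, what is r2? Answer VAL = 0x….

VAL = 0x38

[0] flags=1000 → (cmp)
[1] flags=1000 CS?F → skip
[2] flags=1000 HI?F → skip
[3] flags=1000 PL?F → skip
[4] flags=0010 → (cmp)
[5] flags=0010 EQ?F → skip
[6] flags=0010 VC?T → r2=0xad
[7] flags=1000 → (cmp)
[8] flags=1000 LT?T → r2=0x38
[9] flags=1000 VC?T → r0=0xb9
[10] flags=1000 HI?F → skip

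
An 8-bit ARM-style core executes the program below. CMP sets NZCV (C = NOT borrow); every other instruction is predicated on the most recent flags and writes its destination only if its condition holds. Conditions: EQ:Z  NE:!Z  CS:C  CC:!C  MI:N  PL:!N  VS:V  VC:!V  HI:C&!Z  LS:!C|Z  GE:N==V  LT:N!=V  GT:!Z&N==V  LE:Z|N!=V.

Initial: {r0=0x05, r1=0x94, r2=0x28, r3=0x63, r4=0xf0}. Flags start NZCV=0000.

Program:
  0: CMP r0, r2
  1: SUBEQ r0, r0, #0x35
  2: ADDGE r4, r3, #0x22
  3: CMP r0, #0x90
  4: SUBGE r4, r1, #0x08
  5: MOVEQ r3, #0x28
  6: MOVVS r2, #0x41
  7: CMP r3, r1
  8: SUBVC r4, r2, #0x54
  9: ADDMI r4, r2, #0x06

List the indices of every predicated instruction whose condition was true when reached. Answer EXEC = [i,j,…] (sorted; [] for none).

EXEC = [4,9]

[0] flags=1000 → (cmp)
[1] flags=1000 EQ?F → skip
[2] flags=1000 GE?F → skip
[3] flags=0000 → (cmp)
[4] flags=0000 GE?T → r4=0x8c
[5] flags=0000 EQ?F → skip
[6] flags=0000 VS?F → skip
[7] flags=1001 → (cmp)
[8] flags=1001 VC?F → skip
[9] flags=1001 MI?T → r4=0x2e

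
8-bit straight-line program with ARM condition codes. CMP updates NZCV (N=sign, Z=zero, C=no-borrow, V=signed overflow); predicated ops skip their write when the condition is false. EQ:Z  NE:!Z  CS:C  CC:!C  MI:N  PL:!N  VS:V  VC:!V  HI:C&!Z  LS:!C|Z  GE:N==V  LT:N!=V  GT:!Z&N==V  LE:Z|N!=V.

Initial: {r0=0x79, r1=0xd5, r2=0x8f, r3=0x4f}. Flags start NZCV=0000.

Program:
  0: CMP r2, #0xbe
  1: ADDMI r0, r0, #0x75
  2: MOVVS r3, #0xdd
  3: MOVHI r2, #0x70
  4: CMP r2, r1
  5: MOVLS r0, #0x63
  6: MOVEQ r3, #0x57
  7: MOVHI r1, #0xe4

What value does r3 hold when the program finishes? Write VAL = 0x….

VAL = 0x4f

0: ✓ CMP  NZCV=1000
1: ✓ ADDMI  r0←0xee
2: · MOVVS
3: · MOVHI
4: ✓ CMP  NZCV=1000
5: ✓ MOVLS  r0←0x63
6: · MOVEQ
7: · MOVHI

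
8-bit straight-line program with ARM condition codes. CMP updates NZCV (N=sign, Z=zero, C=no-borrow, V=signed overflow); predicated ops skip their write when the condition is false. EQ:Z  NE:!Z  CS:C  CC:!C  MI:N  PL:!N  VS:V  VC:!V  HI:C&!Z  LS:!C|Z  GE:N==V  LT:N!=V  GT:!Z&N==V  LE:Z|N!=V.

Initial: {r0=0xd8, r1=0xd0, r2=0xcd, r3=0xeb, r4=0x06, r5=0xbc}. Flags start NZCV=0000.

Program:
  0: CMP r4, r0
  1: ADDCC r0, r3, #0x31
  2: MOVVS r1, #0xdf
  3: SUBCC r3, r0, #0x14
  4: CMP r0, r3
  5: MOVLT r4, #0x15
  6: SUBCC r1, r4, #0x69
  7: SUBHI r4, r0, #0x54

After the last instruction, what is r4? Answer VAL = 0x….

[0] flags=0000 → (cmp)
[1] flags=0000 CC?T → r0=0x1c
[2] flags=0000 VS?F → skip
[3] flags=0000 CC?T → r3=0x08
[4] flags=0010 → (cmp)
[5] flags=0010 LT?F → skip
[6] flags=0010 CC?F → skip
[7] flags=0010 HI?T → r4=0xc8

VAL = 0xc8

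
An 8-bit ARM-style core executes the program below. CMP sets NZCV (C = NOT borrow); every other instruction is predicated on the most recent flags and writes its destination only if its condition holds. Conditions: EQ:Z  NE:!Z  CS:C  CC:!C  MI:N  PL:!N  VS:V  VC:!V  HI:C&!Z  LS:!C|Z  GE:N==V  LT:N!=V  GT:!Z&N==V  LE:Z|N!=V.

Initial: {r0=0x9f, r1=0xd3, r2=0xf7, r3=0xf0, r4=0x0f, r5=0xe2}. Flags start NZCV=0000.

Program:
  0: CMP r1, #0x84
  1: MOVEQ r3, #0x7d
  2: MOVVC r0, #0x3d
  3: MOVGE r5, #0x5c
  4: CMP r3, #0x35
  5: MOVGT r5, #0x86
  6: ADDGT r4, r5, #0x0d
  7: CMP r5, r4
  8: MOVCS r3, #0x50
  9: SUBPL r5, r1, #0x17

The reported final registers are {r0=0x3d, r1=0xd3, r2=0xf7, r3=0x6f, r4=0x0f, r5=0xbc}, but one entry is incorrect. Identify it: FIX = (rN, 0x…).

0: ✓ CMP  NZCV=0010
1: · MOVEQ
2: ✓ MOVVC  r0←0x3d
3: ✓ MOVGE  r5←0x5c
4: ✓ CMP  NZCV=1010
5: · MOVGT
6: · ADDGT
7: ✓ CMP  NZCV=0010
8: ✓ MOVCS  r3←0x50
9: ✓ SUBPL  r5←0xbc

FIX = (r3, 0x50)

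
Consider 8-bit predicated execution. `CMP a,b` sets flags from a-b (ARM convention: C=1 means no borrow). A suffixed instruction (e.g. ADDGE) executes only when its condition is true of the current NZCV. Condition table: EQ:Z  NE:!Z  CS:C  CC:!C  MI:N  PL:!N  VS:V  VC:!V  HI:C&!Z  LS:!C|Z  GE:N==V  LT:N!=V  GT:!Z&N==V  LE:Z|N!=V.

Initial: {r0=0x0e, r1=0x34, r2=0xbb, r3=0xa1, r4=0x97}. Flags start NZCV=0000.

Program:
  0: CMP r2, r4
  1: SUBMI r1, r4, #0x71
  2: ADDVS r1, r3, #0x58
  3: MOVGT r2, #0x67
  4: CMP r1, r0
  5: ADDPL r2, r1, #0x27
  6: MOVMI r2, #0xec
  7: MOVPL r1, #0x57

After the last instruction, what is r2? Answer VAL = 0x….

0: ✓ CMP  NZCV=0010
1: · SUBMI
2: · ADDVS
3: ✓ MOVGT  r2←0x67
4: ✓ CMP  NZCV=0010
5: ✓ ADDPL  r2←0x5b
6: · MOVMI
7: ✓ MOVPL  r1←0x57

VAL = 0x5b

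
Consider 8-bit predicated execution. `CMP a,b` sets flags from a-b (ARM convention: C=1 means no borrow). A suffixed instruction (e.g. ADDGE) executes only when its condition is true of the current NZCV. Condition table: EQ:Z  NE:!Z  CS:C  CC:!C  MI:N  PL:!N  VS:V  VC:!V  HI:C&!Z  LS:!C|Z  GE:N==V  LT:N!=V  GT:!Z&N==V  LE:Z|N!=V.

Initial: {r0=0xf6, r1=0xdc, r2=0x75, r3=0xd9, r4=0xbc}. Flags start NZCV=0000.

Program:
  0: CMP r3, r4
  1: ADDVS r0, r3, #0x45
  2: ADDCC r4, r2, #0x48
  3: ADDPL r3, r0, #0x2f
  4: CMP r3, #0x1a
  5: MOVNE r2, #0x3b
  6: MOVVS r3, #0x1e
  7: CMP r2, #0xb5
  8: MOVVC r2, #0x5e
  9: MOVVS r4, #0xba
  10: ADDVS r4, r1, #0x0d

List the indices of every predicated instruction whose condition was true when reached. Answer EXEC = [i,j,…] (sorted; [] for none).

[0] flags=0010 → (cmp)
[1] flags=0010 VS?F → skip
[2] flags=0010 CC?F → skip
[3] flags=0010 PL?T → r3=0x25
[4] flags=0010 → (cmp)
[5] flags=0010 NE?T → r2=0x3b
[6] flags=0010 VS?F → skip
[7] flags=1001 → (cmp)
[8] flags=1001 VC?F → skip
[9] flags=1001 VS?T → r4=0xba
[10] flags=1001 VS?T → r4=0xe9

EXEC = [3,5,9,10]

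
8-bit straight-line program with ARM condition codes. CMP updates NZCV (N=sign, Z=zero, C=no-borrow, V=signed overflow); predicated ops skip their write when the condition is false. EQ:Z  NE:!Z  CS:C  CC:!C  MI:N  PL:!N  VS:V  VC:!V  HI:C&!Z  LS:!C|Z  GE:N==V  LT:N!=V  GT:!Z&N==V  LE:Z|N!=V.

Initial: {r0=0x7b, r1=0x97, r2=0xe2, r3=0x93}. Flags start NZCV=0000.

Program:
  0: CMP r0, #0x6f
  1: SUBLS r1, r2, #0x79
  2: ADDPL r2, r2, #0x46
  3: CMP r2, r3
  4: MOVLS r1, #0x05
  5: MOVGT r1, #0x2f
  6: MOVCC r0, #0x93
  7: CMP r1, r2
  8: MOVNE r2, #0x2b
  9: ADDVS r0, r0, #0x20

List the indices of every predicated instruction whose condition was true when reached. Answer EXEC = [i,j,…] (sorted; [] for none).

[0] flags=0010 → (cmp)
[1] flags=0010 LS?F → skip
[2] flags=0010 PL?T → r2=0x28
[3] flags=1001 → (cmp)
[4] flags=1001 LS?T → r1=0x05
[5] flags=1001 GT?T → r1=0x2f
[6] flags=1001 CC?T → r0=0x93
[7] flags=0010 → (cmp)
[8] flags=0010 NE?T → r2=0x2b
[9] flags=0010 VS?F → skip

EXEC = [2,4,5,6,8]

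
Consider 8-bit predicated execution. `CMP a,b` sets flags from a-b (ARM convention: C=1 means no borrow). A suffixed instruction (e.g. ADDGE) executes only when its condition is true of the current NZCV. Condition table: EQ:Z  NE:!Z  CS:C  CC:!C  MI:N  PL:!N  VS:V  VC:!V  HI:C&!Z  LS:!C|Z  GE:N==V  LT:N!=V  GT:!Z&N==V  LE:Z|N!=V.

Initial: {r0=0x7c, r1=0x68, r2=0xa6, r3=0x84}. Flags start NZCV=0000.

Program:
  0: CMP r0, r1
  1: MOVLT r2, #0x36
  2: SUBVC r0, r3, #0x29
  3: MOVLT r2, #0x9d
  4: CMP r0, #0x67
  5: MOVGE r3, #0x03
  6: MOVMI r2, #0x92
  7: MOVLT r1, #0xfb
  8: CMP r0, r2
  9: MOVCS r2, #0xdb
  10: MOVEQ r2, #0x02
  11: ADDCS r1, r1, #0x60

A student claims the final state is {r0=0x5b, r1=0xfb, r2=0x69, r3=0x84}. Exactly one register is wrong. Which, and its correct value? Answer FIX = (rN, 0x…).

[0] flags=0010 → (cmp)
[1] flags=0010 LT?F → skip
[2] flags=0010 VC?T → r0=0x5b
[3] flags=0010 LT?F → skip
[4] flags=1000 → (cmp)
[5] flags=1000 GE?F → skip
[6] flags=1000 MI?T → r2=0x92
[7] flags=1000 LT?T → r1=0xfb
[8] flags=1001 → (cmp)
[9] flags=1001 CS?F → skip
[10] flags=1001 EQ?F → skip
[11] flags=1001 CS?F → skip

FIX = (r2, 0x92)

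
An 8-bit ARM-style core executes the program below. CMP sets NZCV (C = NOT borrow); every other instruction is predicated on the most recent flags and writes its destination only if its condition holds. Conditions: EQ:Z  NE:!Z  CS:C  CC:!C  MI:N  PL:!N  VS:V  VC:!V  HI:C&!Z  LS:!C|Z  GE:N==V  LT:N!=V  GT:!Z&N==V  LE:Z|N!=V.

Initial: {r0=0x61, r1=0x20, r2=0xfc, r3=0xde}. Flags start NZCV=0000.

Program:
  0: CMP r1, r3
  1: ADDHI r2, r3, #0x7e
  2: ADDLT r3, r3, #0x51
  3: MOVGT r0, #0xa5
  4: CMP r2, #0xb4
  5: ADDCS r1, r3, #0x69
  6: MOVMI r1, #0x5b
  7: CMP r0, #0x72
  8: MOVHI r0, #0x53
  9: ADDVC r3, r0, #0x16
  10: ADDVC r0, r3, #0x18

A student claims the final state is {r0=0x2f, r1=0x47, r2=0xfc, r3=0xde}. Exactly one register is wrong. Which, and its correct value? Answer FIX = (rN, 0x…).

0: ✓ CMP  NZCV=0000
1: · ADDHI
2: · ADDLT
3: ✓ MOVGT  r0←0xa5
4: ✓ CMP  NZCV=0010
5: ✓ ADDCS  r1←0x47
6: · MOVMI
7: ✓ CMP  NZCV=0011
8: ✓ MOVHI  r0←0x53
9: · ADDVC
10: · ADDVC

FIX = (r0, 0x53)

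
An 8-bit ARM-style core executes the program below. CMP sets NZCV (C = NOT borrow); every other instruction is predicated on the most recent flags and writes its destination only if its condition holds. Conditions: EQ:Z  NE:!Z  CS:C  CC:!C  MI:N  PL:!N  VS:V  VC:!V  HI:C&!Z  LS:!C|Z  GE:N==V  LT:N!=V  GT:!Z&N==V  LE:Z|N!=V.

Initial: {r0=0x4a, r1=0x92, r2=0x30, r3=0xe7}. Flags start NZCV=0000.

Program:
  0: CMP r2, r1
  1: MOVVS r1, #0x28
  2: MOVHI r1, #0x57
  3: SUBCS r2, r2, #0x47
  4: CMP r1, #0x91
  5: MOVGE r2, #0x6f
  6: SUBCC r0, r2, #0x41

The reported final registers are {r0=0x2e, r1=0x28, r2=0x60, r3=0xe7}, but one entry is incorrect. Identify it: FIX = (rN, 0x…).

[0] flags=1001 → (cmp)
[1] flags=1001 VS?T → r1=0x28
[2] flags=1001 HI?F → skip
[3] flags=1001 CS?F → skip
[4] flags=1001 → (cmp)
[5] flags=1001 GE?T → r2=0x6f
[6] flags=1001 CC?T → r0=0x2e

FIX = (r2, 0x6f)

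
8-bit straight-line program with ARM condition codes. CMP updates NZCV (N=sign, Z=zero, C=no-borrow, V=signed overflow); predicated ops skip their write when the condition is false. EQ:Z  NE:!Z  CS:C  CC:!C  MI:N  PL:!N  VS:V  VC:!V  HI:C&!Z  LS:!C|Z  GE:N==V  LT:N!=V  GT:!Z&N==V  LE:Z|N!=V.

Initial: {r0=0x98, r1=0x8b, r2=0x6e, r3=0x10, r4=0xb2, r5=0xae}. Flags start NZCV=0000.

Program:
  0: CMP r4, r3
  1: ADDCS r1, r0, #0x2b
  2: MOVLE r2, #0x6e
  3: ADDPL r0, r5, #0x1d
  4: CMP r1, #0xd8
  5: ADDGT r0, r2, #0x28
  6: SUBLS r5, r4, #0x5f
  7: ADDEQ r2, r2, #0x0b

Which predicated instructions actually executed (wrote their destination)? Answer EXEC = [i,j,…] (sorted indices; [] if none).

EXEC = [1,2,6]

[0] flags=1010 → (cmp)
[1] flags=1010 CS?T → r1=0xc3
[2] flags=1010 LE?T → r2=0x6e
[3] flags=1010 PL?F → skip
[4] flags=1000 → (cmp)
[5] flags=1000 GT?F → skip
[6] flags=1000 LS?T → r5=0x53
[7] flags=1000 EQ?F → skip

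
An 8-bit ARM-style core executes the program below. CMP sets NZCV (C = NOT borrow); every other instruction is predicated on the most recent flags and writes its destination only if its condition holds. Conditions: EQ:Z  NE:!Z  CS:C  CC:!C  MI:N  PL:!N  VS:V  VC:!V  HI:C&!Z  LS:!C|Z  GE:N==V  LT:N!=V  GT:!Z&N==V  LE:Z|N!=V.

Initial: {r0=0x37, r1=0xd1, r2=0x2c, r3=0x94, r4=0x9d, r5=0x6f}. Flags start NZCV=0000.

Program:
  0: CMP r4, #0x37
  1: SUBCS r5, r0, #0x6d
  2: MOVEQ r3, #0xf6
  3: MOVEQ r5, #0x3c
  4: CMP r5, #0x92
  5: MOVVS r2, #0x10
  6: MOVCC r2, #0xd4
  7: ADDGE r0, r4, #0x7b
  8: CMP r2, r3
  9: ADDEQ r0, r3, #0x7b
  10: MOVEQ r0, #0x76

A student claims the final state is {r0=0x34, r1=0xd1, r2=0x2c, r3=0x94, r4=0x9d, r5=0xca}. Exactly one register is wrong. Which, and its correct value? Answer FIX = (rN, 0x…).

0: ✓ CMP  NZCV=0011
1: ✓ SUBCS  r5←0xca
2: · MOVEQ
3: · MOVEQ
4: ✓ CMP  NZCV=0010
5: · MOVVS
6: · MOVCC
7: ✓ ADDGE  r0←0x18
8: ✓ CMP  NZCV=1001
9: · ADDEQ
10: · MOVEQ

FIX = (r0, 0x18)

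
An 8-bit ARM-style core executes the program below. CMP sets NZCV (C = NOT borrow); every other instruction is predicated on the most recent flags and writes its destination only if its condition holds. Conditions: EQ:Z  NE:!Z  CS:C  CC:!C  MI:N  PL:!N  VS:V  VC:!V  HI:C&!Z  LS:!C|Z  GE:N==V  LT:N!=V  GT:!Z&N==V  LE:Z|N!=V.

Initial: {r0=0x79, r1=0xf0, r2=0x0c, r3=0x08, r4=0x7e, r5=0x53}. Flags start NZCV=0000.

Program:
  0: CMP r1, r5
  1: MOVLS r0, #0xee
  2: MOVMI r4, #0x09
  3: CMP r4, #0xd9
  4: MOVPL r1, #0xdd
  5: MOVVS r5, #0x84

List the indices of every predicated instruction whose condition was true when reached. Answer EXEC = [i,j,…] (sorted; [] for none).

[0] flags=1010 → (cmp)
[1] flags=1010 LS?F → skip
[2] flags=1010 MI?T → r4=0x09
[3] flags=0000 → (cmp)
[4] flags=0000 PL?T → r1=0xdd
[5] flags=0000 VS?F → skip

EXEC = [2,4]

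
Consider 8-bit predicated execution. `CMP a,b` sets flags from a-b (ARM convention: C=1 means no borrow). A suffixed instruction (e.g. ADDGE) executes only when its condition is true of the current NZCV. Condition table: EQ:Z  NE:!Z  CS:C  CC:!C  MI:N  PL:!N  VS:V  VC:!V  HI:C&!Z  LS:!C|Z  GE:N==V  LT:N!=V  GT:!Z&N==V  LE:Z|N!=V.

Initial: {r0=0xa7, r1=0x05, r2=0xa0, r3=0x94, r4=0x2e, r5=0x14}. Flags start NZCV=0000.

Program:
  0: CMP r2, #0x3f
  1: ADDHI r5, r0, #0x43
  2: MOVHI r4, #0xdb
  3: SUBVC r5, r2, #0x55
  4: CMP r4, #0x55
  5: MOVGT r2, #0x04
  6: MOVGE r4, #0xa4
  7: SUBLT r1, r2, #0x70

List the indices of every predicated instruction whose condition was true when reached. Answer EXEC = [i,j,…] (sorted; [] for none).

EXEC = [1,2,7]

0: ✓ CMP  NZCV=0011
1: ✓ ADDHI  r5←0xea
2: ✓ MOVHI  r4←0xdb
3: · SUBVC
4: ✓ CMP  NZCV=1010
5: · MOVGT
6: · MOVGE
7: ✓ SUBLT  r1←0x30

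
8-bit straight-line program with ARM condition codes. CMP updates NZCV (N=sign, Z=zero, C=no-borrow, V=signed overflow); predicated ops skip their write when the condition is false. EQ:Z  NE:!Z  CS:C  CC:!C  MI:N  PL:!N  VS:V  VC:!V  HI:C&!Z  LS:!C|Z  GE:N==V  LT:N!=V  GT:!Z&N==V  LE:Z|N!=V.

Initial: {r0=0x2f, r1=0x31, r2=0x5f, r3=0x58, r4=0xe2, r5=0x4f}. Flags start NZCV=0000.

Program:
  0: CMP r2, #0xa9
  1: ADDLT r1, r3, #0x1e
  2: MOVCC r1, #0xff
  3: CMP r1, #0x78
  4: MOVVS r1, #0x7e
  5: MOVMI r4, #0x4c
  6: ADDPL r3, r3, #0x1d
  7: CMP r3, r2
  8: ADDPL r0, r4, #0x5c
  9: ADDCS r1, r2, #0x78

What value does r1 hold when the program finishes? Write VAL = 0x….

[0] flags=1001 → (cmp)
[1] flags=1001 LT?F → skip
[2] flags=1001 CC?T → r1=0xff
[3] flags=1010 → (cmp)
[4] flags=1010 VS?F → skip
[5] flags=1010 MI?T → r4=0x4c
[6] flags=1010 PL?F → skip
[7] flags=1000 → (cmp)
[8] flags=1000 PL?F → skip
[9] flags=1000 CS?F → skip

VAL = 0xff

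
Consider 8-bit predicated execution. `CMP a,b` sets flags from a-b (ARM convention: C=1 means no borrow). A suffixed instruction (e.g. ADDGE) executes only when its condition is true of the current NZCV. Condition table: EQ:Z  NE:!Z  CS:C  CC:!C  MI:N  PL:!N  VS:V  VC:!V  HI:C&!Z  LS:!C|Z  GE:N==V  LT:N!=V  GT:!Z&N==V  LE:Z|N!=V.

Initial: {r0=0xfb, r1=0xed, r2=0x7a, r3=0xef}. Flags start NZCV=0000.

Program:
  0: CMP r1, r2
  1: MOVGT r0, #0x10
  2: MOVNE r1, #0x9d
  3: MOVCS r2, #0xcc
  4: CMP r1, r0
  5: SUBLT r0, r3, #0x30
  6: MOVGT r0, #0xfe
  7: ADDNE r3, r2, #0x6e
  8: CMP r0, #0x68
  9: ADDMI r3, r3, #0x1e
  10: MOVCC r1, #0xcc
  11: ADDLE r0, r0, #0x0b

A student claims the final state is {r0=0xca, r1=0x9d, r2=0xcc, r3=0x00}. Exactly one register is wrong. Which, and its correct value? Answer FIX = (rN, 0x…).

FIX = (r3, 0x3a)

0: ✓ CMP  NZCV=0011
1: · MOVGT
2: ✓ MOVNE  r1←0x9d
3: ✓ MOVCS  r2←0xcc
4: ✓ CMP  NZCV=1000
5: ✓ SUBLT  r0←0xbf
6: · MOVGT
7: ✓ ADDNE  r3←0x3a
8: ✓ CMP  NZCV=0011
9: · ADDMI
10: · MOVCC
11: ✓ ADDLE  r0←0xca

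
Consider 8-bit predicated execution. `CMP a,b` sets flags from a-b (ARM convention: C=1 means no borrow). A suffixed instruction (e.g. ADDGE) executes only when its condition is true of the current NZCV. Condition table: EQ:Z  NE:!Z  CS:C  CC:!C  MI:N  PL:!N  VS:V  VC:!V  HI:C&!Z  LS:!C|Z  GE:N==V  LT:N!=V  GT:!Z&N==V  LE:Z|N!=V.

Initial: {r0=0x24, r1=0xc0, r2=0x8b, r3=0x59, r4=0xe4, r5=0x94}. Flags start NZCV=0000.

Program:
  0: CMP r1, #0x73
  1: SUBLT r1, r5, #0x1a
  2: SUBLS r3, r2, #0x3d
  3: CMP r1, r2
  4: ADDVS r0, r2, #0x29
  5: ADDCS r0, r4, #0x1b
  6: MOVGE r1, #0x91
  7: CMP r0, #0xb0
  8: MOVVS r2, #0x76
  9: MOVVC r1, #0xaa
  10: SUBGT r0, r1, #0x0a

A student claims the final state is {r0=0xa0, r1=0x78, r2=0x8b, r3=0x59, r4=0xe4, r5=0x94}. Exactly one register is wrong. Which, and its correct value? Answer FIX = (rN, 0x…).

FIX = (r1, 0xaa)

0: ✓ CMP  NZCV=0011
1: ✓ SUBLT  r1←0x7a
2: · SUBLS
3: ✓ CMP  NZCV=1001
4: ✓ ADDVS  r0←0xb4
5: · ADDCS
6: ✓ MOVGE  r1←0x91
7: ✓ CMP  NZCV=0010
8: · MOVVS
9: ✓ MOVVC  r1←0xaa
10: ✓ SUBGT  r0←0xa0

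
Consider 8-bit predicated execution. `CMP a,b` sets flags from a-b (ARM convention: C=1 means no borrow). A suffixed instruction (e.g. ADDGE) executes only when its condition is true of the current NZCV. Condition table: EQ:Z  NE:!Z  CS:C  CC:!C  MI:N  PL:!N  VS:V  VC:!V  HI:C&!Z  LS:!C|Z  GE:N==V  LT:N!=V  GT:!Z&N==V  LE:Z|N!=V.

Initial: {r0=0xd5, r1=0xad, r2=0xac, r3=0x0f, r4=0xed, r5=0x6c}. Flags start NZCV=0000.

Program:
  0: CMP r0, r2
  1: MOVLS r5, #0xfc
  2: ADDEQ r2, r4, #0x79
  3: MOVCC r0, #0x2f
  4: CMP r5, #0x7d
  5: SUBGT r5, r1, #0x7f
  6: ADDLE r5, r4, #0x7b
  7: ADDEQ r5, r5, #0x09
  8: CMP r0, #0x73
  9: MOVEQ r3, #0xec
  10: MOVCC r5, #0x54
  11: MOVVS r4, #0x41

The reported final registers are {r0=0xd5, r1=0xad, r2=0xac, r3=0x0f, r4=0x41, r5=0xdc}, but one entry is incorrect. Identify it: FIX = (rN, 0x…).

0: ✓ CMP  NZCV=0010
1: · MOVLS
2: · ADDEQ
3: · MOVCC
4: ✓ CMP  NZCV=1000
5: · SUBGT
6: ✓ ADDLE  r5←0x68
7: · ADDEQ
8: ✓ CMP  NZCV=0011
9: · MOVEQ
10: · MOVCC
11: ✓ MOVVS  r4←0x41

FIX = (r5, 0x68)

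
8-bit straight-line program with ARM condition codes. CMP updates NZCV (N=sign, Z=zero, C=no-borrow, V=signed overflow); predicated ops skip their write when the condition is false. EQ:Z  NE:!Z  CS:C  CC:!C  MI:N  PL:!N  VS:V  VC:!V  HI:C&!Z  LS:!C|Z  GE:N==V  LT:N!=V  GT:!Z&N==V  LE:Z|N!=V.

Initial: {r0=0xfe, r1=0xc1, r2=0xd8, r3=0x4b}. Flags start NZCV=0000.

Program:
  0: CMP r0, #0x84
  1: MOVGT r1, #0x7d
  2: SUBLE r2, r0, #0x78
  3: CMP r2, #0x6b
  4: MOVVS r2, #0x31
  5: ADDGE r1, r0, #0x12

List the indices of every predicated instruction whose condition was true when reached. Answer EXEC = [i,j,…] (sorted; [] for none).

EXEC = [1,4]

0: ✓ CMP  NZCV=0010
1: ✓ MOVGT  r1←0x7d
2: · SUBLE
3: ✓ CMP  NZCV=0011
4: ✓ MOVVS  r2←0x31
5: · ADDGE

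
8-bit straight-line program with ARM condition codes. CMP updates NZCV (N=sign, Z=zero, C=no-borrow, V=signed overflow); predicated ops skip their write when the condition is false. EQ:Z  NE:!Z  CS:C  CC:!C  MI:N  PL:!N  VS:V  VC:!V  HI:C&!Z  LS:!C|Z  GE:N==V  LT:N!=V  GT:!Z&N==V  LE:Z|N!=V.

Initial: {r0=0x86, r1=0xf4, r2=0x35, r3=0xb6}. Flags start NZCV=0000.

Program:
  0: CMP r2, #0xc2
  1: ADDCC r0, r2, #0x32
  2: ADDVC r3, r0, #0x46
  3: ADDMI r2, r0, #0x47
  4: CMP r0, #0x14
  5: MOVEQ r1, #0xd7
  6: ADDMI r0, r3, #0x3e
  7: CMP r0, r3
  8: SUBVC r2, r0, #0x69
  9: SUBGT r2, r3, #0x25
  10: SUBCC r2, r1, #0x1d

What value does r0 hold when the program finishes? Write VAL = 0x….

VAL = 0x67

0: ✓ CMP  NZCV=0000
1: ✓ ADDCC  r0←0x67
2: ✓ ADDVC  r3←0xad
3: · ADDMI
4: ✓ CMP  NZCV=0010
5: · MOVEQ
6: · ADDMI
7: ✓ CMP  NZCV=1001
8: · SUBVC
9: ✓ SUBGT  r2←0x88
10: ✓ SUBCC  r2←0xd7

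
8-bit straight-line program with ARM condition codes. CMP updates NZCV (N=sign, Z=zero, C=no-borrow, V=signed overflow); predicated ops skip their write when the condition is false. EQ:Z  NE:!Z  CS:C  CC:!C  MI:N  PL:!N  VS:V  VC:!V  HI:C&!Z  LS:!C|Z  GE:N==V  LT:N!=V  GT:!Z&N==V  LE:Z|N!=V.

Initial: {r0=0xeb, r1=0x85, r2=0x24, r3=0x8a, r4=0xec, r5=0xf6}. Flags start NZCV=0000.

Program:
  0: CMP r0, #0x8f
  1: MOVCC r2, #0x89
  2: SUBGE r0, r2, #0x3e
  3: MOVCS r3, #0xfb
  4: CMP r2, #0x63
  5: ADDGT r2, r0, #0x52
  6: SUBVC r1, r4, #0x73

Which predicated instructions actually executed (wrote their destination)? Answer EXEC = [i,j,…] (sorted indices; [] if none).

0: ✓ CMP  NZCV=0010
1: · MOVCC
2: ✓ SUBGE  r0←0xe6
3: ✓ MOVCS  r3←0xfb
4: ✓ CMP  NZCV=1000
5: · ADDGT
6: ✓ SUBVC  r1←0x79

EXEC = [2,3,6]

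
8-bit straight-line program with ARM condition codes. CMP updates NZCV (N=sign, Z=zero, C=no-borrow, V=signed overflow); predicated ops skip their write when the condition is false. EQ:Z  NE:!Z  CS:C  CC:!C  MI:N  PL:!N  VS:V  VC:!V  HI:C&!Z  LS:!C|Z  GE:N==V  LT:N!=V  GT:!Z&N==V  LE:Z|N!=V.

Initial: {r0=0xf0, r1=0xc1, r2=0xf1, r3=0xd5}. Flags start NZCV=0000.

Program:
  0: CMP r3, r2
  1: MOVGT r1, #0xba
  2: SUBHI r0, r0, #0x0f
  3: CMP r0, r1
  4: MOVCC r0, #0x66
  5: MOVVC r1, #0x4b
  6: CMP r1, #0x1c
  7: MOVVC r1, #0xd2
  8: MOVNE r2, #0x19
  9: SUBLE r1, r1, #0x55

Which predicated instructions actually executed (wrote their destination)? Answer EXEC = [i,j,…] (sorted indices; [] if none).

EXEC = [5,7,8]

[0] flags=1000 → (cmp)
[1] flags=1000 GT?F → skip
[2] flags=1000 HI?F → skip
[3] flags=0010 → (cmp)
[4] flags=0010 CC?F → skip
[5] flags=0010 VC?T → r1=0x4b
[6] flags=0010 → (cmp)
[7] flags=0010 VC?T → r1=0xd2
[8] flags=0010 NE?T → r2=0x19
[9] flags=0010 LE?F → skip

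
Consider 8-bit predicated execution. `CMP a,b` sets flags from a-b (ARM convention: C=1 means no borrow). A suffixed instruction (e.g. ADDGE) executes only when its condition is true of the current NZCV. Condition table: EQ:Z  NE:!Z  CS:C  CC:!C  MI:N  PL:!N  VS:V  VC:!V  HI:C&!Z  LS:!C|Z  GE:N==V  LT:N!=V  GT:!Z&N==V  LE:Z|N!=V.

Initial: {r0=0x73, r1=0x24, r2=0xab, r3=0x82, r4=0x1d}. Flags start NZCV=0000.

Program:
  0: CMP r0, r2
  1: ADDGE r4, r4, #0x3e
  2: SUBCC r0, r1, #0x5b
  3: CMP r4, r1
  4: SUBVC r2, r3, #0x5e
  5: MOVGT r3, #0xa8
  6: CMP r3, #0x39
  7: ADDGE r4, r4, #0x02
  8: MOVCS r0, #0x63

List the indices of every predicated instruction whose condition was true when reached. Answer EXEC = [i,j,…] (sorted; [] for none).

0: ✓ CMP  NZCV=1001
1: ✓ ADDGE  r4←0x5b
2: ✓ SUBCC  r0←0xc9
3: ✓ CMP  NZCV=0010
4: ✓ SUBVC  r2←0x24
5: ✓ MOVGT  r3←0xa8
6: ✓ CMP  NZCV=0011
7: · ADDGE
8: ✓ MOVCS  r0←0x63

EXEC = [1,2,4,5,8]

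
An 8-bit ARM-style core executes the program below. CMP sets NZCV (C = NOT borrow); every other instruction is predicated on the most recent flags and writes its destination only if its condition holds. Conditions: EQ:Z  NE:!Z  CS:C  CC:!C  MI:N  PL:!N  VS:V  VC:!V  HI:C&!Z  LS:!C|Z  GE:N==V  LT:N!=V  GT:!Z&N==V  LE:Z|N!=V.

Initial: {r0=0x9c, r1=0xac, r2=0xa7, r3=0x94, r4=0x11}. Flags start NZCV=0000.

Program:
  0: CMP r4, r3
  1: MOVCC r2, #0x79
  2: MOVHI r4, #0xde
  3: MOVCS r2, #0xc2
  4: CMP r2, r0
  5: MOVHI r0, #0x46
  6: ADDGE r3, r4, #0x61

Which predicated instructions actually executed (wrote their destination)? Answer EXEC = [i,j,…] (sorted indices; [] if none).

EXEC = [1,6]

[0] flags=0000 → (cmp)
[1] flags=0000 CC?T → r2=0x79
[2] flags=0000 HI?F → skip
[3] flags=0000 CS?F → skip
[4] flags=1001 → (cmp)
[5] flags=1001 HI?F → skip
[6] flags=1001 GE?T → r3=0x72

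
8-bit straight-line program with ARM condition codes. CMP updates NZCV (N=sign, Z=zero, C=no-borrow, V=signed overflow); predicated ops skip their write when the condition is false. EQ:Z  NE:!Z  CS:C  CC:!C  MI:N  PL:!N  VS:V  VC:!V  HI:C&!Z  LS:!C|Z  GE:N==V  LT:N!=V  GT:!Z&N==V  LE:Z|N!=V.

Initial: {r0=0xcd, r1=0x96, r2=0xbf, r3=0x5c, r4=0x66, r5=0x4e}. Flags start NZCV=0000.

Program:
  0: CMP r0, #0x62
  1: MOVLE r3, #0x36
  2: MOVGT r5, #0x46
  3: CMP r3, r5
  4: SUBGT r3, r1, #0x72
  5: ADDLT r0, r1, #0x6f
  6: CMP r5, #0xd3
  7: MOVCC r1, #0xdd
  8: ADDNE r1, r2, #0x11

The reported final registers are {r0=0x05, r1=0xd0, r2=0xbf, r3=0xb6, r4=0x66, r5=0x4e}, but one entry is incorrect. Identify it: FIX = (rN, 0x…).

FIX = (r3, 0x36)

0: ✓ CMP  NZCV=0011
1: ✓ MOVLE  r3←0x36
2: · MOVGT
3: ✓ CMP  NZCV=1000
4: · SUBGT
5: ✓ ADDLT  r0←0x05
6: ✓ CMP  NZCV=0000
7: ✓ MOVCC  r1←0xdd
8: ✓ ADDNE  r1←0xd0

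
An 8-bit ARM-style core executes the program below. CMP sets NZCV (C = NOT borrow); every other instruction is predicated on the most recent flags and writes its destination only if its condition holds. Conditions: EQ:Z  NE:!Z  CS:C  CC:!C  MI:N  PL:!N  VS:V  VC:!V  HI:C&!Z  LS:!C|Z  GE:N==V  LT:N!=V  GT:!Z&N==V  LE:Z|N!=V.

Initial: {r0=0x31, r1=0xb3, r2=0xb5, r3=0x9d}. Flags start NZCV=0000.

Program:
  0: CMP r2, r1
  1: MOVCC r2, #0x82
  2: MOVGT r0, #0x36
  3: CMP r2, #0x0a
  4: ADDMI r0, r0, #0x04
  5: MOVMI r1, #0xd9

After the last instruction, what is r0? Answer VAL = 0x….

0: ✓ CMP  NZCV=0010
1: · MOVCC
2: ✓ MOVGT  r0←0x36
3: ✓ CMP  NZCV=1010
4: ✓ ADDMI  r0←0x3a
5: ✓ MOVMI  r1←0xd9

VAL = 0x3a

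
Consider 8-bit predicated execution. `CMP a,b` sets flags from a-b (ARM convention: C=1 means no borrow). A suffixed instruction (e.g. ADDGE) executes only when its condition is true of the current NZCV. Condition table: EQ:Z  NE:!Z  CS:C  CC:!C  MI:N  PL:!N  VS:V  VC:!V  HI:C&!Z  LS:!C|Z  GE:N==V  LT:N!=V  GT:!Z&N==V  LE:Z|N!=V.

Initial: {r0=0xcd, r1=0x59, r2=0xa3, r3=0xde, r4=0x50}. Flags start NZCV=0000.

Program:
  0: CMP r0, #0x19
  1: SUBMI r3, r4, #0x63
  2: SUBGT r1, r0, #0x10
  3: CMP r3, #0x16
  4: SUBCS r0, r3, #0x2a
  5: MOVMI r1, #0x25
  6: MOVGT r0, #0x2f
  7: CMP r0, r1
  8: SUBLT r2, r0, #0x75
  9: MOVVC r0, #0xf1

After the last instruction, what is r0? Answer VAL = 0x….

[0] flags=1010 → (cmp)
[1] flags=1010 MI?T → r3=0xed
[2] flags=1010 GT?F → skip
[3] flags=1010 → (cmp)
[4] flags=1010 CS?T → r0=0xc3
[5] flags=1010 MI?T → r1=0x25
[6] flags=1010 GT?F → skip
[7] flags=1010 → (cmp)
[8] flags=1010 LT?T → r2=0x4e
[9] flags=1010 VC?T → r0=0xf1

VAL = 0xf1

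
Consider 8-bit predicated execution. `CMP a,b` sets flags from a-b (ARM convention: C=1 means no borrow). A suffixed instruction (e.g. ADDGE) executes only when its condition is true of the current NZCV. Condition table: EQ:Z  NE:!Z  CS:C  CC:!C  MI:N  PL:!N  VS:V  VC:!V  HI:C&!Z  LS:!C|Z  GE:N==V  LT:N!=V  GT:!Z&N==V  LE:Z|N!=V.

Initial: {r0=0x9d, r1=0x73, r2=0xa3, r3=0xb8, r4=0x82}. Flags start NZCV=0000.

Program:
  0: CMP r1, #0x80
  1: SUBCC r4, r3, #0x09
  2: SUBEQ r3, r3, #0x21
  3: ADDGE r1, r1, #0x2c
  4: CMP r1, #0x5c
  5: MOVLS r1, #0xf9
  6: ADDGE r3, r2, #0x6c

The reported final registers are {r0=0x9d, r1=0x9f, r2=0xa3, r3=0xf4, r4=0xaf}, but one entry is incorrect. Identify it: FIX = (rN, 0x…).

[0] flags=1001 → (cmp)
[1] flags=1001 CC?T → r4=0xaf
[2] flags=1001 EQ?F → skip
[3] flags=1001 GE?T → r1=0x9f
[4] flags=0011 → (cmp)
[5] flags=0011 LS?F → skip
[6] flags=0011 GE?F → skip

FIX = (r3, 0xb8)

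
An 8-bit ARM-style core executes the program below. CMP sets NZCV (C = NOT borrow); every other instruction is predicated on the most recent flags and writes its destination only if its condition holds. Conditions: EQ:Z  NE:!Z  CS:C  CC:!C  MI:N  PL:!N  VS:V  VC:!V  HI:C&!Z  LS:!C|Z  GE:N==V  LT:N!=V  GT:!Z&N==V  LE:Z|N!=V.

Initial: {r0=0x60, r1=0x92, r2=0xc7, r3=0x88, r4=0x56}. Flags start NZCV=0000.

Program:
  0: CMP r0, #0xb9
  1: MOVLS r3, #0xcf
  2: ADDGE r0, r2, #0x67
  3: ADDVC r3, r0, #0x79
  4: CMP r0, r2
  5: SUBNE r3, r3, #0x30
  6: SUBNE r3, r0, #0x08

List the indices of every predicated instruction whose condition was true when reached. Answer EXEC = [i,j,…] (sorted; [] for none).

EXEC = [1,2,5,6]

[0] flags=1001 → (cmp)
[1] flags=1001 LS?T → r3=0xcf
[2] flags=1001 GE?T → r0=0x2e
[3] flags=1001 VC?F → skip
[4] flags=0000 → (cmp)
[5] flags=0000 NE?T → r3=0x9f
[6] flags=0000 NE?T → r3=0x26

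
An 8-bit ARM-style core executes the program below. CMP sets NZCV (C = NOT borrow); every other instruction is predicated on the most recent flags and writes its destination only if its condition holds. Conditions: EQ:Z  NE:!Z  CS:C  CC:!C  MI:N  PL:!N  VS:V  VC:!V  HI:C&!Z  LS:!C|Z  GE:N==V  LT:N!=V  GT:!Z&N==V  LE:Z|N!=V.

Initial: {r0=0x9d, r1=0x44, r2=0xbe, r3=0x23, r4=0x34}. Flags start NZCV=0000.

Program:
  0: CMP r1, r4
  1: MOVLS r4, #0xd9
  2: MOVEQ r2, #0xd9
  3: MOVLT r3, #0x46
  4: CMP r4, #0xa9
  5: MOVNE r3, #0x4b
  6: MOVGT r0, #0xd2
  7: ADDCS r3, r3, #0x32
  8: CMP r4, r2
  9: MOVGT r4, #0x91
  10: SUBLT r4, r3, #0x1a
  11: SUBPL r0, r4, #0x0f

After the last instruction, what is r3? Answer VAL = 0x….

VAL = 0x4b

0: ✓ CMP  NZCV=0010
1: · MOVLS
2: · MOVEQ
3: · MOVLT
4: ✓ CMP  NZCV=1001
5: ✓ MOVNE  r3←0x4b
6: ✓ MOVGT  r0←0xd2
7: · ADDCS
8: ✓ CMP  NZCV=0000
9: ✓ MOVGT  r4←0x91
10: · SUBLT
11: ✓ SUBPL  r0←0x82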